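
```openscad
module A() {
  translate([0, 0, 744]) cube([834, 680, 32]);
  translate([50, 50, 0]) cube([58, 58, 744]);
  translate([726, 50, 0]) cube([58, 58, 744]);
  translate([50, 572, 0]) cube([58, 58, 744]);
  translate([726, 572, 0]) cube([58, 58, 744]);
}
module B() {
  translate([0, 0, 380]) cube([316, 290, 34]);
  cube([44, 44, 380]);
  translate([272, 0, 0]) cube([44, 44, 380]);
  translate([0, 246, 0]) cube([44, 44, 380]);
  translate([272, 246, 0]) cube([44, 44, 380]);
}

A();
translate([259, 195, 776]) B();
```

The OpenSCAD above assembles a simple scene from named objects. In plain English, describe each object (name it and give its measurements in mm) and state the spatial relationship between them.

A is a rectangular dining table. The top is 834×680×32 mm with its upper surface at z = 776 mm. It stands on four 58×58 mm square legs, each inset 50 mm from the nearest pair of top edges, running from the floor to the underside of the top.

B is a four-legged stool. The seat is 316×290 mm, 34 mm thick, top at z = 414 mm. It stands on four square legs, each 44×44 mm in cross-section, from z = 0 to the seat underside, each flush with a corner of the seat.

The stool is on top of the table, centred.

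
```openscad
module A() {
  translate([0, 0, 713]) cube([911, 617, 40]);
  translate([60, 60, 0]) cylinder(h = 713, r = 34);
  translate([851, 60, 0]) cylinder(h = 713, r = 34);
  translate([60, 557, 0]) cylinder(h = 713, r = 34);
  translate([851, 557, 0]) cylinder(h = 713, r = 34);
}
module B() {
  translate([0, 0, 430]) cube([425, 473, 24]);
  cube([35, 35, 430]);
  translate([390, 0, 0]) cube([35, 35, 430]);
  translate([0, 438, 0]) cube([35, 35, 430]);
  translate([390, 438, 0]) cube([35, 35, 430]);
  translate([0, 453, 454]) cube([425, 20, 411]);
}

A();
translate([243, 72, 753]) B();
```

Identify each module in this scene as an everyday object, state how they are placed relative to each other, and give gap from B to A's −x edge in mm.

A is a table. B is a chair. The chair is on top of the table, centred. The gap from the chair to the table's −x edge is 243 mm.

The chair's min-x is at 243; the table's min-x is 0; gap = 243 mm.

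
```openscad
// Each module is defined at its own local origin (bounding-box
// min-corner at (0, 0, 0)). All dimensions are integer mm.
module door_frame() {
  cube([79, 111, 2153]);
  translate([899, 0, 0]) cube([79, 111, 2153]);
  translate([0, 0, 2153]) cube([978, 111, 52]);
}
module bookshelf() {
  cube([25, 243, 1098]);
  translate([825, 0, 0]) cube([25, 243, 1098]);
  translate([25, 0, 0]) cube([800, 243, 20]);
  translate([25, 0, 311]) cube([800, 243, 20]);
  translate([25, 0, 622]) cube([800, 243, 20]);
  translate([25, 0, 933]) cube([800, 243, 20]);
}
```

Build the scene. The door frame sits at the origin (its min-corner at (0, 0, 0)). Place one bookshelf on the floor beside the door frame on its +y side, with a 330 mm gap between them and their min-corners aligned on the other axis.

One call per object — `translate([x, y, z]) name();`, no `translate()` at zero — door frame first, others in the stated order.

door_frame();
translate([0, 441, 0]) bookshelf();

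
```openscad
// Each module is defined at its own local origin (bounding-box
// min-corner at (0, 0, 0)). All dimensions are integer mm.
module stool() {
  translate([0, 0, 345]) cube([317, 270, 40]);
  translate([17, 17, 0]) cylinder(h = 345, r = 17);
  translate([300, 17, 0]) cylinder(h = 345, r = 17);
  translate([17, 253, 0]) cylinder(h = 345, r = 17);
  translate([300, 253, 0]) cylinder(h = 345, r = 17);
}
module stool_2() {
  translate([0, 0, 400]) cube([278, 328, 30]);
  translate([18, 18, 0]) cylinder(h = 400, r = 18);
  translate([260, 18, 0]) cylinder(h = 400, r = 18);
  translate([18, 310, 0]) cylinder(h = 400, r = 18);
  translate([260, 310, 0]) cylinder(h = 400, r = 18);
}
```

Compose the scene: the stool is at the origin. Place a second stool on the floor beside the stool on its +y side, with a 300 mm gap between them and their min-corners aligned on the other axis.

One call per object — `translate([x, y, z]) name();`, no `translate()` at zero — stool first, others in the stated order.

stool();
translate([0, 570, 0]) stool_2();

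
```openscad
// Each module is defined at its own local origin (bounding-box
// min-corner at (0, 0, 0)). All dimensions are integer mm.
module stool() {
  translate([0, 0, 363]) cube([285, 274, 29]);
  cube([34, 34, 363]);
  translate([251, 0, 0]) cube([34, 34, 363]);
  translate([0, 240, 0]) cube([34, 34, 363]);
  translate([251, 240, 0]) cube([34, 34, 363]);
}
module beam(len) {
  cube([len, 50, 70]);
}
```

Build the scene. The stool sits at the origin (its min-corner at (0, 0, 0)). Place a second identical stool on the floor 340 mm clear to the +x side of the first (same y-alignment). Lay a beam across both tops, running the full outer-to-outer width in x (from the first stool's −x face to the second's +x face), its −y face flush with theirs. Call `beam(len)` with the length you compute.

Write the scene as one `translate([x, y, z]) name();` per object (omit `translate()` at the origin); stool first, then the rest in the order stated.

stool();
translate([625, 0, 0]) stool();
translate([0, 0, 392]) beam(910);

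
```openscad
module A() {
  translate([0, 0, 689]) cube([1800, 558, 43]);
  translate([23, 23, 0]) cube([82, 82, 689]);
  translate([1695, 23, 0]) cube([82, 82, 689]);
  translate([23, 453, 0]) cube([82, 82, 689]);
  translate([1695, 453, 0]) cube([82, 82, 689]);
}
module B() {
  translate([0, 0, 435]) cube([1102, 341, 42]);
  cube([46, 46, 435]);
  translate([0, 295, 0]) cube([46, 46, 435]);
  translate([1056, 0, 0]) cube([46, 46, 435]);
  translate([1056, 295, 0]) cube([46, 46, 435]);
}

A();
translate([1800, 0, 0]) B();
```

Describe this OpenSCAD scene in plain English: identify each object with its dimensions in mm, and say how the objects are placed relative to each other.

A is a table with a 1800×558 mm rectangular top, 43 mm thick, top surface at z = 732 mm, supported by four 82×82 mm square legs, each inset 23 mm from the nearest pair of top edges, running from the floor.

B is a bench: a 1102×341 mm seat slab, 42 mm thick, top at z = 477 mm, on four 46×46 mm square legs flush with the seat corners and standing on z = 0.

The bench is against the table's +x side, with their −y faces flush.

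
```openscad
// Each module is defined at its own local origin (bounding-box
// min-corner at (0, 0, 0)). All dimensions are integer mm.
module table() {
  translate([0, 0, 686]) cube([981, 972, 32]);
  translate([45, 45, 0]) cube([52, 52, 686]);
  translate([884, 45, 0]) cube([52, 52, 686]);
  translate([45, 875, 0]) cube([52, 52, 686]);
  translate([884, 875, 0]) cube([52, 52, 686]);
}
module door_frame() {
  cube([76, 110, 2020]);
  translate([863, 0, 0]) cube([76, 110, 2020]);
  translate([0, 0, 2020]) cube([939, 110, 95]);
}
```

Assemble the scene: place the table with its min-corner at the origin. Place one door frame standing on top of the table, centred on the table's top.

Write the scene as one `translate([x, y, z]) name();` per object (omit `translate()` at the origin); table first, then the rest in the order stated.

table();
translate([21, 431, 718]) door_frame();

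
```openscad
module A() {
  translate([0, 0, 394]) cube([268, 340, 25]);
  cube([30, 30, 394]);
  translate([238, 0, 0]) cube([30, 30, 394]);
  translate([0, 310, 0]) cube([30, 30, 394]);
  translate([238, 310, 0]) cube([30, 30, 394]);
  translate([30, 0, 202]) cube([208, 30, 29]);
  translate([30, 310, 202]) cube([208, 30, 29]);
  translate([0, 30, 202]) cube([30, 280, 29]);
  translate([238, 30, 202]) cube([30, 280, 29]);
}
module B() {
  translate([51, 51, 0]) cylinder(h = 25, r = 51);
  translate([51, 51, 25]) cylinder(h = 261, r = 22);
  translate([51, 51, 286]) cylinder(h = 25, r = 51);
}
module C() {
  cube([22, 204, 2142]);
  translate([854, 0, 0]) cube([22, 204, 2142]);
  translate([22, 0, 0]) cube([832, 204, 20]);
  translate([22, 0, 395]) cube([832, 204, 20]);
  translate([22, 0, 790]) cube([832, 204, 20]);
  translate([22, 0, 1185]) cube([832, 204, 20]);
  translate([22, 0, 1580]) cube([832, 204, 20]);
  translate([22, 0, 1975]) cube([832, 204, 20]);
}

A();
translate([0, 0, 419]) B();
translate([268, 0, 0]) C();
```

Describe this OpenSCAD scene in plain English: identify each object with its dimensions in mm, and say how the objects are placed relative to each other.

A is a four-legged stool. The seat is 268×340 mm, 25 mm thick, top at z = 419 mm. It stands on four square legs, each 30×30 mm in cross-section, from z = 0 to the seat underside, each flush with a corner of the seat. Four stretchers, 30 mm wide and 29 mm tall, connect adjacent legs with their undersides at z = 202 mm, each running between the inner faces of the legs it joins and aligned with the legs' outer faces on the other axis.

B is a spool: two coaxial disc flanges of radius 51 mm and thickness 25 mm, joined by a core cylinder of radius 22 mm and height 261 mm. The lower flange rests on z = 0 and the three cylinders share a vertical axis.

C is a bookshelf 876 mm wide overall, 204 mm deep and 2142 mm tall. The two sides are 22 mm thick vertical panels. 6 horizontal shelves of 20 mm thickness span between the inner faces of the sides; the lowest shelf sits on the floor and shelves are stacked with a clear vertical gap of 375 mm between each pair.

The spool is on top of the stool. The bookshelf is against the stool's +x side, with their −y faces flush.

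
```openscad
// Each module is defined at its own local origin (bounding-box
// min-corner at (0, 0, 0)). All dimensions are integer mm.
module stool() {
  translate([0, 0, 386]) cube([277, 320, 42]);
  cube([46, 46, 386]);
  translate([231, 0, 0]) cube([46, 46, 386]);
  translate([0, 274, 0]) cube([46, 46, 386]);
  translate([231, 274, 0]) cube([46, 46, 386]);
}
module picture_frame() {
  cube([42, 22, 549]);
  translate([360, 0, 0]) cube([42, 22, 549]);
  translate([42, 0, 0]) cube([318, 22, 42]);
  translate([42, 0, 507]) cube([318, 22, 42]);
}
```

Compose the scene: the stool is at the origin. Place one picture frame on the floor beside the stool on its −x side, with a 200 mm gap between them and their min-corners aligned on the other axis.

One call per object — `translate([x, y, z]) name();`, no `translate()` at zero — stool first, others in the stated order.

stool();
translate([-602, 0, 0]) picture_frame();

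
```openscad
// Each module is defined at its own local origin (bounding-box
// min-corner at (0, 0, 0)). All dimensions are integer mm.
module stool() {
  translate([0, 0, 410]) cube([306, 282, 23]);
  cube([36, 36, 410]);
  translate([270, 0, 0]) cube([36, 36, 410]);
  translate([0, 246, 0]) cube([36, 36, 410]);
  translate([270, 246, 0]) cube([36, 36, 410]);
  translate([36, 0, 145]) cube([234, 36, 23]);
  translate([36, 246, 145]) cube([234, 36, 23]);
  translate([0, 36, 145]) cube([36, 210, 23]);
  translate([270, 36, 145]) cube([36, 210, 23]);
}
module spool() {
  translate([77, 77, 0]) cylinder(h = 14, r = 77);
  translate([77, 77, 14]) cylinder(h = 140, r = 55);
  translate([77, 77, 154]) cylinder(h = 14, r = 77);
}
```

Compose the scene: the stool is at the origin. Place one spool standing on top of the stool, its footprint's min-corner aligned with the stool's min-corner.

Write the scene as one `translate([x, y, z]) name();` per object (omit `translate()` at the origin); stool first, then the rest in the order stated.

stool();
translate([0, 0, 433]) spool();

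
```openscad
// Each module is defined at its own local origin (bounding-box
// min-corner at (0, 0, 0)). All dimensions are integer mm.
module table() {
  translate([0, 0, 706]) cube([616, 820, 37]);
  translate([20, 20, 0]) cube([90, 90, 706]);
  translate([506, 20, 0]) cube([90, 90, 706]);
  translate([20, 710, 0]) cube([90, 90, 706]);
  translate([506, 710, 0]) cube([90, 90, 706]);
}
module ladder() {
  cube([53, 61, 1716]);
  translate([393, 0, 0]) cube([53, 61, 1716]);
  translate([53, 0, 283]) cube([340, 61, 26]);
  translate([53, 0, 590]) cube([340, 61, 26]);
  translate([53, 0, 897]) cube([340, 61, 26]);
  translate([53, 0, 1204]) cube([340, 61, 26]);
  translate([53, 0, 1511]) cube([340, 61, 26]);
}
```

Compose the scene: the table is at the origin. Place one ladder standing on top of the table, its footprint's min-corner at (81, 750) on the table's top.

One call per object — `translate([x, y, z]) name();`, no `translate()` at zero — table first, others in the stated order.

table();
translate([81, 750, 743]) ladder();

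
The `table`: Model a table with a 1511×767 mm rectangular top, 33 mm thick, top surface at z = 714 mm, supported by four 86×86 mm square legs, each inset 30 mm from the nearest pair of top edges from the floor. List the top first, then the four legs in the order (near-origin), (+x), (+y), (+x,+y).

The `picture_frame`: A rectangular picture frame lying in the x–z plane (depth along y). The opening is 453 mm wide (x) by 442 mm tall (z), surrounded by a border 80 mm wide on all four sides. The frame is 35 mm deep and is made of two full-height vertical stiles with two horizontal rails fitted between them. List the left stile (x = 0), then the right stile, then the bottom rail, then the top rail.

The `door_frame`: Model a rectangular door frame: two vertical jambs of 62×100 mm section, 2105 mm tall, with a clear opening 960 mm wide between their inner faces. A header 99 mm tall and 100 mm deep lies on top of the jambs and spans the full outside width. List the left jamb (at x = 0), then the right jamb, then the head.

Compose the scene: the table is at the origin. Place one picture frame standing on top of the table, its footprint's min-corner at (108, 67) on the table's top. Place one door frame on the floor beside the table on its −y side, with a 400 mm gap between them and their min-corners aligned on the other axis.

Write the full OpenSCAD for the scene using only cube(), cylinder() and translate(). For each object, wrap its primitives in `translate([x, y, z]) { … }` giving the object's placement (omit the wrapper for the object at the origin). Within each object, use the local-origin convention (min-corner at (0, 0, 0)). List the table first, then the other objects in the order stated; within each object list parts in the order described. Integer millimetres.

translate([0, 0, 681]) cube([1511, 767, 33]);
translate([30, 30, 0]) cube([86, 86, 681]);
translate([1395, 30, 0]) cube([86, 86, 681]);
translate([30, 651, 0]) cube([86, 86, 681]);
translate([1395, 651, 0]) cube([86, 86, 681]);
translate([108, 67, 714]) {
  cube([80, 35, 602]);
  translate([533, 0, 0]) cube([80, 35, 602]);
  translate([80, 0, 0]) cube([453, 35, 80]);
  translate([80, 0, 522]) cube([453, 35, 80]);
}
translate([0, -500, 0]) {
  cube([62, 100, 2105]);
  translate([1022, 0, 0]) cube([62, 100, 2105]);
  translate([0, 0, 2105]) cube([1084, 100, 99]);
}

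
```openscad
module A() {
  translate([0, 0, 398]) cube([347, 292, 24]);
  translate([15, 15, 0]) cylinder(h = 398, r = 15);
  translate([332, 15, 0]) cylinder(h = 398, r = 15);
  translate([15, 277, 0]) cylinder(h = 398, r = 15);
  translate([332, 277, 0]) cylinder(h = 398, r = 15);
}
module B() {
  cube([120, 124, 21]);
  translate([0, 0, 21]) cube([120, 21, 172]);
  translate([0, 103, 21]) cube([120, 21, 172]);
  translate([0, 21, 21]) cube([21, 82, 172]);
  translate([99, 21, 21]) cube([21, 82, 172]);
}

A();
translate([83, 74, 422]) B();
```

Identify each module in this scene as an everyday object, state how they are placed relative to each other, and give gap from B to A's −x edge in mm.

The open box's min-x is at 83; the stool's min-x is 0; gap = 83 mm.

A is a stool. B is an open box. The open box is on top of the stool. The gap from the open box to the stool's −x edge is 83 mm.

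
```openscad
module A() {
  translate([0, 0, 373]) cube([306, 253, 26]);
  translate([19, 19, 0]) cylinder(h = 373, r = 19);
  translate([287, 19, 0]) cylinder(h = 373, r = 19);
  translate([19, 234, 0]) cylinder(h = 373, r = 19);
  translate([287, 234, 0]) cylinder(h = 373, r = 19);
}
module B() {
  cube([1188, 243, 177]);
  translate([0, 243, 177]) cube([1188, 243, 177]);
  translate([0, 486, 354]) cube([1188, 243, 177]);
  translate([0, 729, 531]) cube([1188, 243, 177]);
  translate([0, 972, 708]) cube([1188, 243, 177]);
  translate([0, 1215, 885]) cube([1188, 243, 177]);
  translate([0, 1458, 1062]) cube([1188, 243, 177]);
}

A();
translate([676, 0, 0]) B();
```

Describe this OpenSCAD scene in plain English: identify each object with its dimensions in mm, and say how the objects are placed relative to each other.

A is a four-legged stool. The seat is a 306×253×26 mm slab whose top surface is at z = 399 mm; four round legs, each 38 mm in diameter, run from the floor (z = 0) to the underside of the seat, each leg's axis is inset half a diameter from the nearest pair of seat edges (so the leg's bounding box is flush with the corner).

B is a straight staircase of 7 solid steps. Each step is 1188 mm wide (x), 243 mm deep (y, the going) and 177 mm tall (the rise). The first step rests on the floor; each subsequent step sits one going further in +y and one rise higher in +z, directly behind and above the previous step with no overlap.

The staircase is on the floor beside the stool on its +x side.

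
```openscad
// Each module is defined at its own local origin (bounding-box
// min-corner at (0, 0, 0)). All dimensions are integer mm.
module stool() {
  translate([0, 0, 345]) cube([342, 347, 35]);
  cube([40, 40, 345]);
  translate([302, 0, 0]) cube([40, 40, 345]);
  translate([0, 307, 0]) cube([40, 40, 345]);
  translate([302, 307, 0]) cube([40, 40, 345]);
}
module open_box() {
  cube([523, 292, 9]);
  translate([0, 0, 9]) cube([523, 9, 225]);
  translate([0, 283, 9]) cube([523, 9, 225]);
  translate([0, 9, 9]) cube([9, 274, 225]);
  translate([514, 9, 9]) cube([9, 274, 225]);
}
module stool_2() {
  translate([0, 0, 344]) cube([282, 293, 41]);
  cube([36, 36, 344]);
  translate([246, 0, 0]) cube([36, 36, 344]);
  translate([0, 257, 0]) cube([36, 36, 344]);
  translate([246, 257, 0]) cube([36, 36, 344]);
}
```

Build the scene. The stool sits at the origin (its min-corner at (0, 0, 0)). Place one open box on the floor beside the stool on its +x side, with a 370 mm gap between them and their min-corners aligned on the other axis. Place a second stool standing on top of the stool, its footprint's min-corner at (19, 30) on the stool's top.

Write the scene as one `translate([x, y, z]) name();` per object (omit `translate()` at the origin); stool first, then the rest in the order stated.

stool();
translate([712, 0, 0]) open_box();
translate([19, 30, 380]) stool_2();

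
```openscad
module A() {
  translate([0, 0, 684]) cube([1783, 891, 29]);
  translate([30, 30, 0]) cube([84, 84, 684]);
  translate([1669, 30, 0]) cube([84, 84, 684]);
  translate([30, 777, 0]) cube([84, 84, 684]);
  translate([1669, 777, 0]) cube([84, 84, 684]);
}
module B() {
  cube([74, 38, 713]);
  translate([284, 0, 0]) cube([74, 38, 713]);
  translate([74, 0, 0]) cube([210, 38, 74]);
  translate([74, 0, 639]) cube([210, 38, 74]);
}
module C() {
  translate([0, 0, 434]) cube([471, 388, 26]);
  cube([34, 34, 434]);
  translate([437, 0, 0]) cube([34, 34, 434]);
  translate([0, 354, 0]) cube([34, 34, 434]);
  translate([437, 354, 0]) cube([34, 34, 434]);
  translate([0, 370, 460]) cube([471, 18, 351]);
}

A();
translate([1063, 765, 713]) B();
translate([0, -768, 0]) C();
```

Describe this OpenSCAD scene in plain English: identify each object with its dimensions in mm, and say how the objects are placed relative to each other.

A is a rectangular dining table. The top is 1783×891×29 mm with its upper surface at z = 713 mm. It stands on four 84×84 mm square legs, each inset 30 mm from the nearest pair of top edges, running from the floor to the underside of the top.

B is a picture frame with a 210×565 mm rectangular opening (x by z) and a uniform 74 mm border on every side. Frame depth is 38 mm along y. It is built from two vertical stiles running the full outside height and two horizontal rails spanning the gap between the stiles.

C is a chair. The seat is a 471×388×26 mm slab with its top at z = 460 mm, on four 34×34 mm corner legs (flush with the seat edges, standing on z = 0). A flat backrest 18 mm thick, 351 mm tall, spans the full seat width and rises from the seat top along its +y edge, rear face flush with the rear of the seat.

The picture frame is on top of the table. The chair is on the floor beside the table on its −y side.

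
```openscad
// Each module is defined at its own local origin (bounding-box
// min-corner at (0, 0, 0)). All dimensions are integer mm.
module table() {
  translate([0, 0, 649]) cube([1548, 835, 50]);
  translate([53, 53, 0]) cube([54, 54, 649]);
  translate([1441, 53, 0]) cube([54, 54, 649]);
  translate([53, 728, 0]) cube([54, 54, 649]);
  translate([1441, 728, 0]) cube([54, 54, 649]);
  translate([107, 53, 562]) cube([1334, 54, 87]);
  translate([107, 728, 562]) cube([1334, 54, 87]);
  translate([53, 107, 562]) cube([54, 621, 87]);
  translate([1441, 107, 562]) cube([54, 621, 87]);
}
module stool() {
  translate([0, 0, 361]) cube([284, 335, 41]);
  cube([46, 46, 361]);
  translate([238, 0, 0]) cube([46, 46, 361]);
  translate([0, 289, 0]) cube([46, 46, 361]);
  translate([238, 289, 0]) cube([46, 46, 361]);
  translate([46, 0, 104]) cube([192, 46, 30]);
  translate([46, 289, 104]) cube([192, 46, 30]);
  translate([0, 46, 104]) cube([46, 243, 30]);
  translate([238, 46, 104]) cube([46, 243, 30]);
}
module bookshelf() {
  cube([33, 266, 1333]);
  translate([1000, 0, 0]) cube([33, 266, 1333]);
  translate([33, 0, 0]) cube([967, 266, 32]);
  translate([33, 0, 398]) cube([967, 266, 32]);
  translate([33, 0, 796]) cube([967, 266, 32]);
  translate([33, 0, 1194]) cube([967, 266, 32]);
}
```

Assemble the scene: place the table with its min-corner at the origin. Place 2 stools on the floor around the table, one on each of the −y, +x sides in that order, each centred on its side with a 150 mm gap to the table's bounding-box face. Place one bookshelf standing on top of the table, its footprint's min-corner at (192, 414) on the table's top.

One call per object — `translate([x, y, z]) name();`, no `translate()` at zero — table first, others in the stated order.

table();
translate([632, -485, 0]) stool();
translate([1698, 250, 0]) stool();
translate([192, 414, 699]) bookshelf();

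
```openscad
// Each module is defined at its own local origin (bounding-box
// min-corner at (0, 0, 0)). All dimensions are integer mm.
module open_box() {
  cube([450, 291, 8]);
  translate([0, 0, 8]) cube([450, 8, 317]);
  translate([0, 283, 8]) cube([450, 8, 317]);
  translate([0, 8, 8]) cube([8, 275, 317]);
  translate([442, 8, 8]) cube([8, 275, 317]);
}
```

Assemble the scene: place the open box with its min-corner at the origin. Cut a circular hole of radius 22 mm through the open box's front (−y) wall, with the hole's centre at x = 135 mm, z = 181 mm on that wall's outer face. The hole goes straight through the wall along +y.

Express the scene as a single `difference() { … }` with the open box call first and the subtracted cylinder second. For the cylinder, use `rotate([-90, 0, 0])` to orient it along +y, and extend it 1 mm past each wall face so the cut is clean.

difference() {
  open_box();
  translate([135, -1, 181]) rotate([-90, 0, 0]) cylinder(h = 10, r = 22);
}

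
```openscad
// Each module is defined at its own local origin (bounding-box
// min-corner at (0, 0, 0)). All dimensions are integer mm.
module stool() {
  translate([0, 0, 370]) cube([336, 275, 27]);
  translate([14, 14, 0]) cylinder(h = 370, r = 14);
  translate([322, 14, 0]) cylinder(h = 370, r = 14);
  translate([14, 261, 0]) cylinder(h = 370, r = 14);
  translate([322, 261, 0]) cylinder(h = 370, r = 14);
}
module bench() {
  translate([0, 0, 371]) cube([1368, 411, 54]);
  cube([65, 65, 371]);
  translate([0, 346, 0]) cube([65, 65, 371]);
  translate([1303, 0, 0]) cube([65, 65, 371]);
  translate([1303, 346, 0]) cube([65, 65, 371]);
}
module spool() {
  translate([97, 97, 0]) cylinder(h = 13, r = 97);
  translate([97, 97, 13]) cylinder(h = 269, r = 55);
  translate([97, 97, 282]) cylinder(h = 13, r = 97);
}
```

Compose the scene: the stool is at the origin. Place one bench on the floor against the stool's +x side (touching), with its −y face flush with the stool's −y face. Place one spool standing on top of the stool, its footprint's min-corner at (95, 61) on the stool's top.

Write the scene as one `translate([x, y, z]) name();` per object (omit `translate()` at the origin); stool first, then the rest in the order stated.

stool();
translate([336, 0, 0]) bench();
translate([95, 61, 397]) spool();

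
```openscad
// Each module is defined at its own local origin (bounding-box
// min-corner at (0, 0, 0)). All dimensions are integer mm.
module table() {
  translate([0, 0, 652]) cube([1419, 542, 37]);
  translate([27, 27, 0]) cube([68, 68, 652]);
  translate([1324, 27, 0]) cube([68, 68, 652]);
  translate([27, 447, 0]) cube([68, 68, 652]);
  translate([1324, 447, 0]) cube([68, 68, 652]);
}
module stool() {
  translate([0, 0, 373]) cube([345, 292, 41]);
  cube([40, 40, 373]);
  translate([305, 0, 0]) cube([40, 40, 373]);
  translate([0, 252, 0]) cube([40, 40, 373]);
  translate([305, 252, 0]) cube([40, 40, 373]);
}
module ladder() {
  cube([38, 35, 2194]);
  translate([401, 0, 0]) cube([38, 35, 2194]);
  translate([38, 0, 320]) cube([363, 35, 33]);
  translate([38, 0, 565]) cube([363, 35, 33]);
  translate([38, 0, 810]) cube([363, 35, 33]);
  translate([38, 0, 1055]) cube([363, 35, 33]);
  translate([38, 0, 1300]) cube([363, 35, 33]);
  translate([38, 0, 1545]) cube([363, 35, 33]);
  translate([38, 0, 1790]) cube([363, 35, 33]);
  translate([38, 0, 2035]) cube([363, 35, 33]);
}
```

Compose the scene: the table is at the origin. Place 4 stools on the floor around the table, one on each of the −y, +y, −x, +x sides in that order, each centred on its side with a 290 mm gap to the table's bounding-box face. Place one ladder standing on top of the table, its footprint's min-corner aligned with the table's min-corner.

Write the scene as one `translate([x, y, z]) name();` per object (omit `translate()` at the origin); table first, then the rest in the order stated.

table();
translate([537, -582, 0]) stool();
translate([537, 832, 0]) stool();
translate([-635, 125, 0]) stool();
translate([1709, 125, 0]) stool();
translate([0, 0, 689]) ladder();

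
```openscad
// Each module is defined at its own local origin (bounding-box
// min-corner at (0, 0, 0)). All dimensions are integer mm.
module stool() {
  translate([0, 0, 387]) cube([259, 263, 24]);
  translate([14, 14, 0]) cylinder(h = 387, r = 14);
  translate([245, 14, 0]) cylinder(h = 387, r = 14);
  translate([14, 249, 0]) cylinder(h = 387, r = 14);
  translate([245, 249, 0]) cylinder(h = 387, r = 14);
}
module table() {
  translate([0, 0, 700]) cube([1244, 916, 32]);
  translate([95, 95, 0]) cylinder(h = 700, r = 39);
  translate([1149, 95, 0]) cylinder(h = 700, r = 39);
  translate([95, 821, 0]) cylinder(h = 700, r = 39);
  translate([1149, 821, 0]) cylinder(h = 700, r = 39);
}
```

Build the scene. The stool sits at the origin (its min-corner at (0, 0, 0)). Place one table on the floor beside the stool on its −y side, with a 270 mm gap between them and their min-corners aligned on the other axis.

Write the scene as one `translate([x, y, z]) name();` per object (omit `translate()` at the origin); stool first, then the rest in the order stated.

stool();
translate([0, -1186, 0]) table();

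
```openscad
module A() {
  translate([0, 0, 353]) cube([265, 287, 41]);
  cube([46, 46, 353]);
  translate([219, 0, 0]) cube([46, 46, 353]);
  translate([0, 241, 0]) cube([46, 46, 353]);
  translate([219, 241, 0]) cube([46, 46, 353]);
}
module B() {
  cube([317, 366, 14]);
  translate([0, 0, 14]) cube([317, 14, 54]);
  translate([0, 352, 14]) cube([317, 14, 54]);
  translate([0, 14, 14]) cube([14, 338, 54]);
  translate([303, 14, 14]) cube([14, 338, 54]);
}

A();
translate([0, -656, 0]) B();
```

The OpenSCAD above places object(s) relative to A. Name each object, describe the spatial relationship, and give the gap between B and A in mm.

The open box's nearest face is 290 mm from the stool's −y face.

A is a stool. B is an open box. The open box is on the floor beside the stool on its −y side. The gap between the open box and the stool is 290 mm.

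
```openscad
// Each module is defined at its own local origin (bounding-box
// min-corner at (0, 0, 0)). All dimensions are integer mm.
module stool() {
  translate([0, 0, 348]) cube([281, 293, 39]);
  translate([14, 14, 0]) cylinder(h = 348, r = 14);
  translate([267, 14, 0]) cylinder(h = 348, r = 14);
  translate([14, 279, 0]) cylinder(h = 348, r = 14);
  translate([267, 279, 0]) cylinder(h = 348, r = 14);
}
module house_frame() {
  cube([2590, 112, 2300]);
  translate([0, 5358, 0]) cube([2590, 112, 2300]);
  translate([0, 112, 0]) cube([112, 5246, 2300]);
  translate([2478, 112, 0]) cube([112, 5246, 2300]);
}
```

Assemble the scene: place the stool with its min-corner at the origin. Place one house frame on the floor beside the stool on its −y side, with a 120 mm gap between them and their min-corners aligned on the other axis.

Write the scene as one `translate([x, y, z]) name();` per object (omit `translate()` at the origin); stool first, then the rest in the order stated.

stool();
translate([0, -5590, 0]) house_frame();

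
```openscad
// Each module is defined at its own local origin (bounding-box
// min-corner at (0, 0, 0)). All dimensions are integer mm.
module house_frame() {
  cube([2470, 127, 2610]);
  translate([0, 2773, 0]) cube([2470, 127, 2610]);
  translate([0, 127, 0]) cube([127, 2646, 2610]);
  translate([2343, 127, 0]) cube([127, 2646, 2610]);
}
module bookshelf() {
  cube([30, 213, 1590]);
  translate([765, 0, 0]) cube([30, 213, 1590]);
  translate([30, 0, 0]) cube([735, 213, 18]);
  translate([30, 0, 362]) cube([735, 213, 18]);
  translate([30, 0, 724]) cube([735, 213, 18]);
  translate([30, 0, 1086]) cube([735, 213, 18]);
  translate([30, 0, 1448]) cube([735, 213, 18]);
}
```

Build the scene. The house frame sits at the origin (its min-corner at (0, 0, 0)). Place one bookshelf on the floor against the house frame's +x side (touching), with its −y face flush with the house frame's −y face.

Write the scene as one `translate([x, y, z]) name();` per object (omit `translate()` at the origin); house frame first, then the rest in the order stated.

house_frame();
translate([2470, 0, 0]) bookshelf();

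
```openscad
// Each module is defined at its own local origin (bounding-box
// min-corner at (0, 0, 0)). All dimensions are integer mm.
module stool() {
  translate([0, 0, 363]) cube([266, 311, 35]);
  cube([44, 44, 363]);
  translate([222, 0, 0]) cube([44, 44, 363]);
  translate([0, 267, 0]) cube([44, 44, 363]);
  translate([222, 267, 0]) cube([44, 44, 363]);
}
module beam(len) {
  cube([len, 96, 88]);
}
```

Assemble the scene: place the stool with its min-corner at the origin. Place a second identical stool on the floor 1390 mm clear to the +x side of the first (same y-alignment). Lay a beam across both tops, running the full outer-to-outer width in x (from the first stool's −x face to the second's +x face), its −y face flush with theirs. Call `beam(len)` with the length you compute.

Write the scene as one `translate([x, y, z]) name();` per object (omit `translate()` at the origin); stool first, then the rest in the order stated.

stool();
translate([1656, 0, 0]) stool();
translate([0, 0, 398]) beam(1922);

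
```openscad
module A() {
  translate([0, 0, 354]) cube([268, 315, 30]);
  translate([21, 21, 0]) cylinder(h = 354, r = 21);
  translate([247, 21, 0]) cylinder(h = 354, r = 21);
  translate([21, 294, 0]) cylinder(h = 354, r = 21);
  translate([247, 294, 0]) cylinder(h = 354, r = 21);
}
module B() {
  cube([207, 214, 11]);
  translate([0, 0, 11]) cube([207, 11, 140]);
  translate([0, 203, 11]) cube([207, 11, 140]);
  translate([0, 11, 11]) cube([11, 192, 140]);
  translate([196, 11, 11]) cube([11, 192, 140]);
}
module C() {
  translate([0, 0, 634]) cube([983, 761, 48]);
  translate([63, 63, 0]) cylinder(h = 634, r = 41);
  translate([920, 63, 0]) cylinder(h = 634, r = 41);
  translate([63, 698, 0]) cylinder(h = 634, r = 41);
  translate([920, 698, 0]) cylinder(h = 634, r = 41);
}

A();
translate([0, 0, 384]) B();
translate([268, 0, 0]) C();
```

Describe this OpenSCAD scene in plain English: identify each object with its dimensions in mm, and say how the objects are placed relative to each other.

A is a four-legged stool. The seat is a 268×315×30 mm slab whose top surface is at z = 384 mm; four round legs, each 42 mm in diameter, run from the floor (z = 0) to the underside of the seat, each leg's axis is inset half a diameter from the nearest pair of seat edges (so the leg's bounding box is flush with the corner).

B is an open-topped rectangular box: outside dimensions 207×214×151 mm, with a uniform wall and base thickness of 11 mm. The base is a full 207×214 slab on the floor; four walls sit on top of the base. The front and back walls (the −y and +y sides) span the full width; the two side walls fit between them.

C is a table with a 983×761 mm rectangular top, 48 mm thick, top surface at z = 682 mm, supported by four round legs of 82 mm diameter, each leg's bounding box inset 22 mm from the nearest pair of top edges, running from the floor.

The open box is on top of the stool. The table is against the stool's +x side, with their −y faces flush.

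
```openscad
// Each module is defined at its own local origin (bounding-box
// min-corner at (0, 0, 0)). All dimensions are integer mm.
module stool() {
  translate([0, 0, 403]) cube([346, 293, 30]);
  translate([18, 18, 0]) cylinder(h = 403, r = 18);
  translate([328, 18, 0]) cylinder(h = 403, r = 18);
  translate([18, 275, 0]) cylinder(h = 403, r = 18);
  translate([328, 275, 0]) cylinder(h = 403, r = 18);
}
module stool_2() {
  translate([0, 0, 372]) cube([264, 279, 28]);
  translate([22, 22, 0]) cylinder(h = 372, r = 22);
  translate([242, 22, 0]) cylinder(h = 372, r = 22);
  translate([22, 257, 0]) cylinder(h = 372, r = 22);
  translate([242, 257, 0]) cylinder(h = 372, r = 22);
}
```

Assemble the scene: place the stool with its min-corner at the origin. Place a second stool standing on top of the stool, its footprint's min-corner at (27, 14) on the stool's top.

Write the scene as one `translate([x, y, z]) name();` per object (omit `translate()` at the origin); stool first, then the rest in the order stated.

stool();
translate([27, 14, 433]) stool_2();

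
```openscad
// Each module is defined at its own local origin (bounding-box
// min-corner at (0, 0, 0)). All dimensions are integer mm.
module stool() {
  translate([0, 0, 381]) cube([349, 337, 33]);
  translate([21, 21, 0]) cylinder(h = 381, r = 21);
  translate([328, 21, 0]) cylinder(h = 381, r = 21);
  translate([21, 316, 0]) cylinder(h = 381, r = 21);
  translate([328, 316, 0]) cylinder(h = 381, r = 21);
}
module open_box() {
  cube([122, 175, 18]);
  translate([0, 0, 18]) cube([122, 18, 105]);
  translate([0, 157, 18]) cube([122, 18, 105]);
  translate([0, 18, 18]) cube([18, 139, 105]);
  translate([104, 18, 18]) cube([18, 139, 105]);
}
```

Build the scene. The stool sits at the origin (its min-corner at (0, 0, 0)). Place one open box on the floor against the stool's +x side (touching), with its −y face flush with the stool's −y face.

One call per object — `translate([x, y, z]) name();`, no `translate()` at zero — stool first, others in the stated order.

stool();
translate([349, 0, 0]) open_box();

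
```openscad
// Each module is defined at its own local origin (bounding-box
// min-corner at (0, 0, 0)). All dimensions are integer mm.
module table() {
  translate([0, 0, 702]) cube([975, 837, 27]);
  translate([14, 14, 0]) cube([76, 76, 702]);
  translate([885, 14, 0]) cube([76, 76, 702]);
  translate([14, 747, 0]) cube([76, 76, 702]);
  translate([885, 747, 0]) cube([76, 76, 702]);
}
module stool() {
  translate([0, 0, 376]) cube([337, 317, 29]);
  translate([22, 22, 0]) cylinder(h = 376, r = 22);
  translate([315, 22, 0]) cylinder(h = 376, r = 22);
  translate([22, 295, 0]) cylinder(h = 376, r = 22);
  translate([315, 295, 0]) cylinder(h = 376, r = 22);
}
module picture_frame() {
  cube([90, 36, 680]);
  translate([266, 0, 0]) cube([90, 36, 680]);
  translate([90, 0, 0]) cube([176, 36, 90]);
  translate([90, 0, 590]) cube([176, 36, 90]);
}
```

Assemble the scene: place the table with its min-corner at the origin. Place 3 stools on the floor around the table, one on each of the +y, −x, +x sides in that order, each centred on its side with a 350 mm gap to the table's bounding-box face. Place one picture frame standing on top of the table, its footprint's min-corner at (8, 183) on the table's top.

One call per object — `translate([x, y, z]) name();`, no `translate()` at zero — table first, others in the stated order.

table();
translate([319, 1187, 0]) stool();
translate([-687, 260, 0]) stool();
translate([1325, 260, 0]) stool();
translate([8, 183, 729]) picture_frame();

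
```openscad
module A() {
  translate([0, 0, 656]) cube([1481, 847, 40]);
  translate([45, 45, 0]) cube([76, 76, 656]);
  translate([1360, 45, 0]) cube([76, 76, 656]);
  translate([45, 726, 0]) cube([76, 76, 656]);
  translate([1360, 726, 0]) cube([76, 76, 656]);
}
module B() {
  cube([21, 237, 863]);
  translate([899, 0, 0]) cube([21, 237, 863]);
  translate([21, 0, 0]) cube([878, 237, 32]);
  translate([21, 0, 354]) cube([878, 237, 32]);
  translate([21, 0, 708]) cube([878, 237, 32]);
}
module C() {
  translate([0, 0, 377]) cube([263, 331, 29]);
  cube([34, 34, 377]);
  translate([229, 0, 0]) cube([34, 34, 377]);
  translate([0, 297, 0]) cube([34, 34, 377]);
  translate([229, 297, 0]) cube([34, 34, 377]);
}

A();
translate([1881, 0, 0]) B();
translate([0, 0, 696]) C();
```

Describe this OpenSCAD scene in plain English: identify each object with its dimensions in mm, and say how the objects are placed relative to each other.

A is a table: top 1481 mm (x) × 847 mm (y), 40 mm thick, upper face at z = 696 mm, on four 76×76 mm square legs, each inset 45 mm from the nearest pair of top edges, running from z = 0 to the bottom of the top.

B is an open bookshelf. Two side panels, each 21 mm thick, 237 mm deep and 863 mm tall, stand 920 mm apart (outside-to-outside). Between them sit 3 shelves, each 32 mm thick and 237 mm deep, spanning the full gap between the sides. The bottom shelf rests on the floor (its underside at z = 0) and the clear gap between one shelf's top and the next shelf's underside is 322 mm.

C is a four-legged stool. The seat is a 263×331×29 mm slab whose top surface is at z = 406 mm; four square legs, each 34×34 mm in cross-section, run from the floor (z = 0) to the underside of the seat, each flush with a corner of the seat.

The bookshelf is on the floor beside the table on its +x side. The stool is on top of the table.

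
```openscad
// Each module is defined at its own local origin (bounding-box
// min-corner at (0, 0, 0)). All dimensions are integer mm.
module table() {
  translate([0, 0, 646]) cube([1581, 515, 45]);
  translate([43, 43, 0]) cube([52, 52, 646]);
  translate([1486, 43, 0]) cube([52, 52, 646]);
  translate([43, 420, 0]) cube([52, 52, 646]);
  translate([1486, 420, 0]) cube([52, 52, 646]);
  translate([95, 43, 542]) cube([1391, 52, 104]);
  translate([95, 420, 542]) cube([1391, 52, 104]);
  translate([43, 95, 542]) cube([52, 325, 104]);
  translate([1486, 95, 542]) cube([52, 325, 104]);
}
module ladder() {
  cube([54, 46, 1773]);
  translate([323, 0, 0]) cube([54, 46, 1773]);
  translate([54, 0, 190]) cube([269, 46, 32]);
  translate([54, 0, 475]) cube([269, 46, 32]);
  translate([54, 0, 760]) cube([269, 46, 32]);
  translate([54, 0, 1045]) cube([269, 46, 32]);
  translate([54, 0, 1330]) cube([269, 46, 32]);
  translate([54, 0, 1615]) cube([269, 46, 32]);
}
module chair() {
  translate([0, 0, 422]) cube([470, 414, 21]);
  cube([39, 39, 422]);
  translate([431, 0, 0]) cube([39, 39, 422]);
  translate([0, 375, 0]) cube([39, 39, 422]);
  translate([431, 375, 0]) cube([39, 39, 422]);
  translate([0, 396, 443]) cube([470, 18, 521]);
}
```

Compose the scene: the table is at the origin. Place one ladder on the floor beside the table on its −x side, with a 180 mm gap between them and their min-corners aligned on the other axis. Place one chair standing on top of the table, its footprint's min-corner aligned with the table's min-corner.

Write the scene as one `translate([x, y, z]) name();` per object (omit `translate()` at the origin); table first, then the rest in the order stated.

table();
translate([-557, 0, 0]) ladder();
translate([0, 0, 691]) chair();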